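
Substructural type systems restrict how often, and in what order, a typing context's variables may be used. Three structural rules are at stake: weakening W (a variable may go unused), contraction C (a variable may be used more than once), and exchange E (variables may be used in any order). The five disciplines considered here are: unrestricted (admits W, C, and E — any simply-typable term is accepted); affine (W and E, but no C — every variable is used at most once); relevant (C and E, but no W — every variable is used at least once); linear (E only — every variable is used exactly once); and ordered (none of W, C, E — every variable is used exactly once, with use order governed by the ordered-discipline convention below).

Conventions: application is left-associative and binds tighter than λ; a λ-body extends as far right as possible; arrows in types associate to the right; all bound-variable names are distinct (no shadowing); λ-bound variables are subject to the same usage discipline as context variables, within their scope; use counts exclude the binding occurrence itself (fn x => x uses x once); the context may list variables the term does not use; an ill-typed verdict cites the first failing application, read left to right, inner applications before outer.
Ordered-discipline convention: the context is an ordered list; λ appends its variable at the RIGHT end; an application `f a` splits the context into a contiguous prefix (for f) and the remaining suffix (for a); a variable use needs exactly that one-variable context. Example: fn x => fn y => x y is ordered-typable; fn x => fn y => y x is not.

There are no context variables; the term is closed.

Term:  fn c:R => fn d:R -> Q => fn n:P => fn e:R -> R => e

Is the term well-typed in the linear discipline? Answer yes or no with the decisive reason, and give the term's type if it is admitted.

no — c, d, n left unused
usage: c (bound) ×0; d (bound) ×0; n (bound) ×0; e (bound) ×1
uses in reading order: e
typing: well-typed at R -> (R -> Q) -> P -> (R -> R) -> R -> R
per-discipline verdicts: ordered ✗; linear ✗; affine ✓; relevant ✗; unrestricted ✓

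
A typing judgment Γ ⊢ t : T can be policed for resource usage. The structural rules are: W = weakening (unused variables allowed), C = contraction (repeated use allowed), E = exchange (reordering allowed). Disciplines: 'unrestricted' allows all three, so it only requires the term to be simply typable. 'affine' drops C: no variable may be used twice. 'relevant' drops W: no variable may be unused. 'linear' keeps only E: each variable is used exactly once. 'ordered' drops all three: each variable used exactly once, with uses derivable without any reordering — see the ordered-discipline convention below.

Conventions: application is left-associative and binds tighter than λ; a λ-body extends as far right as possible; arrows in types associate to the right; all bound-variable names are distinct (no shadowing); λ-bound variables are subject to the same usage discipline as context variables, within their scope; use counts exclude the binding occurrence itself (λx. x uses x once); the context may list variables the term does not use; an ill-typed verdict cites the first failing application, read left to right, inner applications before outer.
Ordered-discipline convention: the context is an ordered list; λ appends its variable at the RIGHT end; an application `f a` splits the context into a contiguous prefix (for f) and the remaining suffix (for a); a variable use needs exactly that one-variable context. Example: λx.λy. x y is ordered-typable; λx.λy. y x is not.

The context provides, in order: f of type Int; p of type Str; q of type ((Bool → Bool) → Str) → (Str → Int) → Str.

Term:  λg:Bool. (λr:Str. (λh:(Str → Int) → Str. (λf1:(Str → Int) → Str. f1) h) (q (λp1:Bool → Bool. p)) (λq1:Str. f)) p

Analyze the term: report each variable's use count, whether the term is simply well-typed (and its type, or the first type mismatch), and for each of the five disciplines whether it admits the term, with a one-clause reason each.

counts: f=1; p=2; q=1; g (bound)=0; r (bound)=0; h (bound)=1; f1 (bound)=1; p1 (bound)=0; q1 (bound)=0
left-to-right use order: f1, h, q, p, f, p
typing: ✓ — Bool → Str
ordered: ✗ — uses contraction: p ×2; unused: g, r, p1, q1 — weakening required
linear: ✗ — uses contraction: p ×2; unused: g, r, p1, q1 — weakening required
affine: ✗ — uses contraction: p ×2
relevant: ✗ — unused: g, r, p1, q1 — weakening required
unrestricted: ✓ — simply typable at Bool → Str; W, C, E all held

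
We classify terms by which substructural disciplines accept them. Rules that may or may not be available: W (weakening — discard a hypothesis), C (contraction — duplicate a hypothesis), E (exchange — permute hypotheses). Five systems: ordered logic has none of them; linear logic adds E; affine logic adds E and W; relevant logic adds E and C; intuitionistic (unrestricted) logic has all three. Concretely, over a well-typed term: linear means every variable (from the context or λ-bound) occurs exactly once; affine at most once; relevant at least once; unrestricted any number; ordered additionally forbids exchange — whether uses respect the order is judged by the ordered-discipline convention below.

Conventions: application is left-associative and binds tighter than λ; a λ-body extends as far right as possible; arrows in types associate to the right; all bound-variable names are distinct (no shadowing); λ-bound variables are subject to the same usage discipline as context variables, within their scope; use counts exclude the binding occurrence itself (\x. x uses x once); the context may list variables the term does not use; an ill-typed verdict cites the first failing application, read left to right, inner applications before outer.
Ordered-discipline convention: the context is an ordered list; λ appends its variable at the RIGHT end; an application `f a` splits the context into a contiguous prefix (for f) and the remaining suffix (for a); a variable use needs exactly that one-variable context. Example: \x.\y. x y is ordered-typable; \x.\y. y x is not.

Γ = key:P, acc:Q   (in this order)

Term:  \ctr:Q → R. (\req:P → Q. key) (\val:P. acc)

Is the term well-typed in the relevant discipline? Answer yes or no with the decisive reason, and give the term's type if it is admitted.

no — ctr, req, val never used (weakening)
usage: key ×1; acc ×1; ctr [bound] ×0; req [bound] ×0; val [bound] ×0
order of uses: key, acc
typing: well-typed at (Q → R) → P
all disciplines: ordered ✗, linear ✗, affine ✓, relevant ✗, unrestricted ✓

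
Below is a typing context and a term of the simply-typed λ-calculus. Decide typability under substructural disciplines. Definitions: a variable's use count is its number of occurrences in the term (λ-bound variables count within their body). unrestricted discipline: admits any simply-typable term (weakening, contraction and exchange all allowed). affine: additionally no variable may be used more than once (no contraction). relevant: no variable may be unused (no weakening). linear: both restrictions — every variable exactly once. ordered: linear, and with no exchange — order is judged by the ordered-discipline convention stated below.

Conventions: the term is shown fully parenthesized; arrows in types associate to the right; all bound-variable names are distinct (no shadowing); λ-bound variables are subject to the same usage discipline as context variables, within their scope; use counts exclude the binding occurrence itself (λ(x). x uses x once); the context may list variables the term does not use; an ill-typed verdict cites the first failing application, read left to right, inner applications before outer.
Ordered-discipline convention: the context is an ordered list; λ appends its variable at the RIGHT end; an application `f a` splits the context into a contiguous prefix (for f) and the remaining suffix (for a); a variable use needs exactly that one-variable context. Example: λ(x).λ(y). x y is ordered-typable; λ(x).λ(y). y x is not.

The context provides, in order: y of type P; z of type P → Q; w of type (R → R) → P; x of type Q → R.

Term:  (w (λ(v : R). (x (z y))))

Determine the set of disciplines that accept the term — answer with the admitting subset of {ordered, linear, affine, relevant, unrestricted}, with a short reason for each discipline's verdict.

accepted by: affine, unrestricted
use counts: y: 1×; z: 1×; w: 1×; x: 1×; v (bound): 0×
use order (left to right): w, x, z, y
typing: the term checks, with type P
ordered: ✗ — v never used (weakening)
linear: ✗ — v never used (weakening)
affine: ✓ — none of y, z, w, x, v used more than once
relevant: ✗ — v never used (weakening)
unrestricted: ✓ — well-typed at P; no restrictions here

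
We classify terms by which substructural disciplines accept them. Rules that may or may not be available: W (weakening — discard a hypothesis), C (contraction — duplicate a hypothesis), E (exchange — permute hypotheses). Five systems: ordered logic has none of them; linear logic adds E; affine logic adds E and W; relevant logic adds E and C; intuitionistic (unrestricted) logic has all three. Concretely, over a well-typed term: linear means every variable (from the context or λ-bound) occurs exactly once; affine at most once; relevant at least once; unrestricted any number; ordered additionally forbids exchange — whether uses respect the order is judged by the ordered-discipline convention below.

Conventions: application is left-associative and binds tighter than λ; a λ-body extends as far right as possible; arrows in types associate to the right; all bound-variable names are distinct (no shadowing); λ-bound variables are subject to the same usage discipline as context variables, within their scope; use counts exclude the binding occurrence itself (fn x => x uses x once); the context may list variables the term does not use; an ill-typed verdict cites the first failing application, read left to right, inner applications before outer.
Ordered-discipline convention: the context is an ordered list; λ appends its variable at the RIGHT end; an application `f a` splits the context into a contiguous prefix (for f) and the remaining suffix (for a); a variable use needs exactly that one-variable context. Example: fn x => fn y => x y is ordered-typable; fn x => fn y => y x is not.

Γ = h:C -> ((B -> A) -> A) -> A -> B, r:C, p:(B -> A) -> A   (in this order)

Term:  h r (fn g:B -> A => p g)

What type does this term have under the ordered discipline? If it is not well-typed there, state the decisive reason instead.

term : A -> B
use counts: h: 1×; r: 1×; p: 1×; g (bound): 1×
use order (left to right): h, r, p, g
typing: well-typed at A -> B
across the five disciplines: ordered ✓ · linear ✓ · affine ✓ · relevant ✓ · unrestricted ✓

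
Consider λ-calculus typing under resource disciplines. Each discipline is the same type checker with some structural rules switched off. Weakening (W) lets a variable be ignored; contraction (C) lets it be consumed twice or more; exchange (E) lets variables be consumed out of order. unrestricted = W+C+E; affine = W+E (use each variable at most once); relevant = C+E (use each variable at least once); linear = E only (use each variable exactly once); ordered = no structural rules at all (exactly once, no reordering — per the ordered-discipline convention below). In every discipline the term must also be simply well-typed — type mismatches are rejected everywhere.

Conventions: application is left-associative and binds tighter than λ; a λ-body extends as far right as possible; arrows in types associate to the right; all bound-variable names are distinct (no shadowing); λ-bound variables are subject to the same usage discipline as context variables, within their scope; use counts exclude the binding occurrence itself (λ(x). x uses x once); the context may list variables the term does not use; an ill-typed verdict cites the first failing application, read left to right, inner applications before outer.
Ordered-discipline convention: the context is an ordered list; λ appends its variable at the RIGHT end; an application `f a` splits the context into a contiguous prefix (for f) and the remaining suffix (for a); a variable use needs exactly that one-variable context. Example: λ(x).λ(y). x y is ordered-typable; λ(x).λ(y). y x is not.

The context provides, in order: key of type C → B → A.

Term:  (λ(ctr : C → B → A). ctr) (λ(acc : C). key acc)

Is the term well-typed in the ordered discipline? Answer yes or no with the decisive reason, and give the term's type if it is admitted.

yes — single-use (key, ctr, acc), ordered derivation ok; term : C → B → A
variable uses: key: 1, ctr [bound]: 1, acc [bound]: 1
use order (left to right): ctr, key, acc
typing: the term checks, with type C → B → A
all disciplines: ordered ✓ · linear ✓ · affine ✓ · relevant ✓ · unrestricted ✓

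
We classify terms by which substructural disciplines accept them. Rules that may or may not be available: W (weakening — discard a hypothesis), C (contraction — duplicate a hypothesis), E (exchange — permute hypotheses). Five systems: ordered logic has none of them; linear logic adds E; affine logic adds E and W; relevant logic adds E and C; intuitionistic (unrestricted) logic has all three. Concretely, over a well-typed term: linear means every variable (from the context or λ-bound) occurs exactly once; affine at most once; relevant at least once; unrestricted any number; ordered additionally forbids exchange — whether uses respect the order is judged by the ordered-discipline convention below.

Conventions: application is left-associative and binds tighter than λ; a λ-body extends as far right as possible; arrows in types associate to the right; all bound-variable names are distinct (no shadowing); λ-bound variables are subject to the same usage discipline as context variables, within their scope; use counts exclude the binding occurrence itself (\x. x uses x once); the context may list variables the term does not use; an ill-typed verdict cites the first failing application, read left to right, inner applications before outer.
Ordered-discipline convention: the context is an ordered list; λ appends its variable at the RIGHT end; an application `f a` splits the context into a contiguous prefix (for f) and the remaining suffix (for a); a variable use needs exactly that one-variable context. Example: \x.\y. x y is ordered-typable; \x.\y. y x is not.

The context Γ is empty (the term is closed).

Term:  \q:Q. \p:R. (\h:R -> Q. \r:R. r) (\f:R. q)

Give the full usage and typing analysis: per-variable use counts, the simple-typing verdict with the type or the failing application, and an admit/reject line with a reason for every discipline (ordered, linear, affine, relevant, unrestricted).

usage: q (bound) ×1, p (bound) ×0, h (bound) ×0, r (bound) ×1, f (bound) ×0
left-to-right use order: r, q
typing: the term checks, with type Q -> R -> R -> R
ordered ✗ (p, h, f never used (weakening))
linear ✗ (p, h, f never used (weakening))
affine ✓ (at most one use each (q, p, h, r, f))
relevant ✗ (p, h, f never used (weakening))
unrestricted ✓ (well-typed at Q -> R -> R -> R; no restrictions here)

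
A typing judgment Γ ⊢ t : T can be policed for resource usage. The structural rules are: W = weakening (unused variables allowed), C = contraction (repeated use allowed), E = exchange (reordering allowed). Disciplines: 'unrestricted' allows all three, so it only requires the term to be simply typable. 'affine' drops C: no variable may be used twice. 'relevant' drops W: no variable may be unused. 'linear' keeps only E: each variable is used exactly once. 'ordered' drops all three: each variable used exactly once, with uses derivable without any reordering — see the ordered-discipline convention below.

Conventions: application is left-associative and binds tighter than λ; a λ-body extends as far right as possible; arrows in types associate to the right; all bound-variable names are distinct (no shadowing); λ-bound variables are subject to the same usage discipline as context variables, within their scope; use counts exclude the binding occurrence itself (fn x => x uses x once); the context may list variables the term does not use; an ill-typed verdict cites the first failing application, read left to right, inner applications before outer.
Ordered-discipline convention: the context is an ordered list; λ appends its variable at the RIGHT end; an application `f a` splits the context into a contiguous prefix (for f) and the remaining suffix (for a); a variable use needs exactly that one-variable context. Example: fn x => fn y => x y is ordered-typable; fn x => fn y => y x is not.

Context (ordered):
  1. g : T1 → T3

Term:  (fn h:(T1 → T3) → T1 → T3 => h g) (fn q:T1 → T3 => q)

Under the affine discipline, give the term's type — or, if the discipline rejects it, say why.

term : T1 → T3
counts: g: 1×; h (λ-bound): 1×; q (λ-bound): 1×
uses in reading order: h, g, q
typing: ✓ — T1 → T3
per-discipline verdicts: ordered ✗, linear ✓, affine ✓, relevant ✓, unrestricted ✓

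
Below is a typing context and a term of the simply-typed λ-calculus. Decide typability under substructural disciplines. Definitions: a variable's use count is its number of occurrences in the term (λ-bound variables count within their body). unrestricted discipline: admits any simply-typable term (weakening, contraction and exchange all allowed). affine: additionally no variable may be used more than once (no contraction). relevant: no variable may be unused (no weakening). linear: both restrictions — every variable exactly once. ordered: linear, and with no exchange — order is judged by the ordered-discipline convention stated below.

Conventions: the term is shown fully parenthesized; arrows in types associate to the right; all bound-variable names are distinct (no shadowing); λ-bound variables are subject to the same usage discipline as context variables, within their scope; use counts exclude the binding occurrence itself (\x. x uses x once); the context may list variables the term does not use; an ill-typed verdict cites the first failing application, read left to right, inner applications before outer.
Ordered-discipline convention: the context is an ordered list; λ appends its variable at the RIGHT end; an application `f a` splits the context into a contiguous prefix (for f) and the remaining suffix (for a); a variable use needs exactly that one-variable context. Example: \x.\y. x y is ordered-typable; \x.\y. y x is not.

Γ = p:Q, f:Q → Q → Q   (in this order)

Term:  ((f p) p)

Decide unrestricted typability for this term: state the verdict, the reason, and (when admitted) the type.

yes — simply typable at Q; W, C, E all held; term : Q
use counts: p=2, f=1
use order (left to right): f, p, p
typing: ✓ — Q
summary: ordered ✗ | linear ✗ | affine ✗ | relevant ✓ | unrestricted ✓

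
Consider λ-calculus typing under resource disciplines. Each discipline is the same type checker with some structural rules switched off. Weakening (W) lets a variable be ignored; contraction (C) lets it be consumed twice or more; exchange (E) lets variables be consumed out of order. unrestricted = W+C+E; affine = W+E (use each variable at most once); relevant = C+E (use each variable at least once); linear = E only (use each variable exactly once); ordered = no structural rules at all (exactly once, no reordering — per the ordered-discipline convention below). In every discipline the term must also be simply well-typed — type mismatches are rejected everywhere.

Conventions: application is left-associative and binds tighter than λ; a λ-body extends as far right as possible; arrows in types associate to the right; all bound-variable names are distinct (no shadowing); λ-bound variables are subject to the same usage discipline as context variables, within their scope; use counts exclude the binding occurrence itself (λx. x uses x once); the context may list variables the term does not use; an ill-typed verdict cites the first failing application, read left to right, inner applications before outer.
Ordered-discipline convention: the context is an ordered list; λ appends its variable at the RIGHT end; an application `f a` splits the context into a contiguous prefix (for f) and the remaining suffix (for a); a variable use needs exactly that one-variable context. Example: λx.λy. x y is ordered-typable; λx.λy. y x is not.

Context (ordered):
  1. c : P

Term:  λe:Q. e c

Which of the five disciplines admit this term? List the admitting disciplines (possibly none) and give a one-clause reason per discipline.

admitted in: none
counts: c=1, e (λ-bound)=1
uses in reading order: e, c
typing: ill-typed: non-function type Q applied to an argument
ordered: ✗, not simply typable
linear: ✗, fails simple typing
affine: ✗, a type mismatch blocks all five
relevant: ✗, the type mismatch rejects it
unrestricted: ✗, not simply typable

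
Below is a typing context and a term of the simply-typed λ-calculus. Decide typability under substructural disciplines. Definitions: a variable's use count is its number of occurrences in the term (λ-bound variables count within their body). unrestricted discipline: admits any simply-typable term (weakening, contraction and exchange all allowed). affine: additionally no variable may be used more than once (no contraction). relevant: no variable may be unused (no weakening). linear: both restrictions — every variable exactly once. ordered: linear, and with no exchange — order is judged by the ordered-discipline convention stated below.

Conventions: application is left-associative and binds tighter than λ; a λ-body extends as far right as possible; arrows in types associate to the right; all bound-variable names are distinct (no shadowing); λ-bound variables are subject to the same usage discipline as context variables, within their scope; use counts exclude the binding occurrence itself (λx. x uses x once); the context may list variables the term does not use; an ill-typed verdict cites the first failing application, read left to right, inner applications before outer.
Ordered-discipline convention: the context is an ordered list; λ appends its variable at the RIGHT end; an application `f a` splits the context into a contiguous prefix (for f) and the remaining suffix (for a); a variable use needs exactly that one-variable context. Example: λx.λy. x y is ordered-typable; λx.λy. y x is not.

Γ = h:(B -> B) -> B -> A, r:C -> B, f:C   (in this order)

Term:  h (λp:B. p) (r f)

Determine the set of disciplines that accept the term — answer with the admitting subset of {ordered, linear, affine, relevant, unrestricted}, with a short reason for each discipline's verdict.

admitted in: ordered, linear, affine, relevant, unrestricted
counts: h=1, r=1, f=1, p (λ-bound)=1
uses in reading order: h, p, r, f
typing: ✓ — A
ordered ✓ (single-use (h, r, f, p), ordered derivation ok)
linear ✓ (h, r, f, p: one use apiece)
affine ✓ (at most one use each (h, r, f, p))
relevant ✓ (h, r, f, p: all used, weakening unneeded)
unrestricted ✓ (type-checks (A) and nothing is barred)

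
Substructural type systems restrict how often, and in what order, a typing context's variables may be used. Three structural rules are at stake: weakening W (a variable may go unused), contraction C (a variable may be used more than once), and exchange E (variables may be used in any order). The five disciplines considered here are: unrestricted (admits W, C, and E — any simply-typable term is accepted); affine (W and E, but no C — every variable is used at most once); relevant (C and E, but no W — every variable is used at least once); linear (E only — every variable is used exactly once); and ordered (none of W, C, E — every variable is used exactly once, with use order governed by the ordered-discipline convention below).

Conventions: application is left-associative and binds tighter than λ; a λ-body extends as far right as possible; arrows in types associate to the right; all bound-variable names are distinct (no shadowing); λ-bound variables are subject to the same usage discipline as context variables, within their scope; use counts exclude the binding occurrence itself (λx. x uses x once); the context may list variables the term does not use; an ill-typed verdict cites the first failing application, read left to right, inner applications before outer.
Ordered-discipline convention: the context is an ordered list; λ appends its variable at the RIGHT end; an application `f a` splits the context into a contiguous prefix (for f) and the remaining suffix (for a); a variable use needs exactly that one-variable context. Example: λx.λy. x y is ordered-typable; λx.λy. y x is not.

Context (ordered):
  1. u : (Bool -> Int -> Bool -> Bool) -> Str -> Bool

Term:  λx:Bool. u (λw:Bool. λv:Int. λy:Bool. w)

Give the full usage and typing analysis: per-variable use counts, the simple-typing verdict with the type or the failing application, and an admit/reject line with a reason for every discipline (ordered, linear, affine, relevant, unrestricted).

use counts: u: 1×, x [bound]: 0×, w [bound]: 1×, v [bound]: 0×, y [bound]: 0×
left-to-right use order: u, w
typing: ✓ — Bool -> Str -> Bool
ordered: ✗, x, v, y never used (weakening)
linear: ✗, x, v, y never used (weakening)
affine: ✓, at most one use each (u, x, w, v, y)
relevant: ✗, x, v, y never used (weakening)
unrestricted: ✓, well-typed at Bool -> Str -> Bool; no restrictions here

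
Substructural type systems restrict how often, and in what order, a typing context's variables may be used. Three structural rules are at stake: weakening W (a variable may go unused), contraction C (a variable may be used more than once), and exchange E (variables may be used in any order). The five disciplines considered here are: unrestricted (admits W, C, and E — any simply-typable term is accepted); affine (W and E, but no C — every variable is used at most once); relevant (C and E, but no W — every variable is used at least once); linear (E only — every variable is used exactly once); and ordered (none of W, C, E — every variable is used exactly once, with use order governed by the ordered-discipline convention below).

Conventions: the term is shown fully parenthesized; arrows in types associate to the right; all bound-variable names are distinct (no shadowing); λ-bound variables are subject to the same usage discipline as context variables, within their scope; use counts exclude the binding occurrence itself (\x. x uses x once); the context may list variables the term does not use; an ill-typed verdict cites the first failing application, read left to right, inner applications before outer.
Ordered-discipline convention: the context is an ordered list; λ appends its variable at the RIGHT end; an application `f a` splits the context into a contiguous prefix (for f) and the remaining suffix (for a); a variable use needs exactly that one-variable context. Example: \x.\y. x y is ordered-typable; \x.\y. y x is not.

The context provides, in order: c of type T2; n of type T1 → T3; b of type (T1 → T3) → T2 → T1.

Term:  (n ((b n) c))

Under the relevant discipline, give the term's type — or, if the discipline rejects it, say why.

term : T3
usage: c: 1, n: 2, b: 1
left-to-right use order: n, b, n, c
typing: the term checks, with type T3
all disciplines: ordered ✗, linear ✗, affine ✗, relevant ✓, unrestricted ✓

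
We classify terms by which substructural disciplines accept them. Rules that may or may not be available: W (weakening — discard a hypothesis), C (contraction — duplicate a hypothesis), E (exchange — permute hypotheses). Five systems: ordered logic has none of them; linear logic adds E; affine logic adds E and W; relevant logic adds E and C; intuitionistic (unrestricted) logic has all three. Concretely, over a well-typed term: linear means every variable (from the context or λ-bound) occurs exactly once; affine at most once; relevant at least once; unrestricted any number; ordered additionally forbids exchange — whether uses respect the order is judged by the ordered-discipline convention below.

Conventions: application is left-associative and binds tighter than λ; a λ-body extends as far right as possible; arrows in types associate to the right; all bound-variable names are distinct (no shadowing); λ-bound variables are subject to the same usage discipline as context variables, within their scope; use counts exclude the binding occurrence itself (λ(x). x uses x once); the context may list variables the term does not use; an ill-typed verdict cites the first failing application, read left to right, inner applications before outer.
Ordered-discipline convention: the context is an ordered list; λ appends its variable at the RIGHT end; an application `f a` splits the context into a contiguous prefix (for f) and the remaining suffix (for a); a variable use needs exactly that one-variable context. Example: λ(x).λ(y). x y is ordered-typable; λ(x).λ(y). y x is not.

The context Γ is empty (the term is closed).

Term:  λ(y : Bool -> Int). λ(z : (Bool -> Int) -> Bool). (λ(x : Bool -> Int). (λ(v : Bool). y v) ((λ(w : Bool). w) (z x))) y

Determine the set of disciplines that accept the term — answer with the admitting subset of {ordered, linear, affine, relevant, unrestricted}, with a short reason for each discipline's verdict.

admitted in: relevant, unrestricted
usage: y [bound]: 2×, z [bound]: 1×, x [bound]: 1×, v [bound]: 1×, w [bound]: 1×
uses in reading order: y, v, w, z, x, y
typing: ✓ — (Bool -> Int) -> ((Bool -> Int) -> Bool) -> Int
ordered: ✗, repeated use of y ×2
linear: ✗, repeated use of y ×2
affine: ✗, repeated use of y ×2
relevant: ✓, y, z, x, v, w: all used, weakening unneeded
unrestricted: ✓, typability at (Bool -> Int) -> ((Bool -> Int) -> Bool) -> Int is all that's needed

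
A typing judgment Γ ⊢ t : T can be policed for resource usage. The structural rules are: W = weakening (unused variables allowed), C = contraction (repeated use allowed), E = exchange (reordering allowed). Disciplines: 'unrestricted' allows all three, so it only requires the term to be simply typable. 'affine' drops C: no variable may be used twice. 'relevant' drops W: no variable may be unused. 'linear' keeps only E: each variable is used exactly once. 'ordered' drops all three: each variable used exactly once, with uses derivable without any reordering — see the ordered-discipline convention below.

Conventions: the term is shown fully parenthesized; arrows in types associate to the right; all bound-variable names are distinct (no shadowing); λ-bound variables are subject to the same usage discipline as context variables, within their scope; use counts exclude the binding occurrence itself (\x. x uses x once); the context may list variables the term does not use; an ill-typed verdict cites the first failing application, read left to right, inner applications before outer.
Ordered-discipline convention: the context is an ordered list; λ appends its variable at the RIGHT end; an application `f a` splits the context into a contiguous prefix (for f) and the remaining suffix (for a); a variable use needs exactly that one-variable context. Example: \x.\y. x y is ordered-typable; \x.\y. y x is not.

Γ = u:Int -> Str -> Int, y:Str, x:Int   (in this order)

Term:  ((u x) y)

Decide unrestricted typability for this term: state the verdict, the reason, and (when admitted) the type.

yes — simply typable at Int; W, C, E all held; term : Int
counts: u: 1, y: 1, x: 1
left-to-right use order: u, x, y
typing: the term checks, with type Int
summary: ordered ✗ | linear ✓ | affine ✓ | relevant ✓ | unrestricted ✓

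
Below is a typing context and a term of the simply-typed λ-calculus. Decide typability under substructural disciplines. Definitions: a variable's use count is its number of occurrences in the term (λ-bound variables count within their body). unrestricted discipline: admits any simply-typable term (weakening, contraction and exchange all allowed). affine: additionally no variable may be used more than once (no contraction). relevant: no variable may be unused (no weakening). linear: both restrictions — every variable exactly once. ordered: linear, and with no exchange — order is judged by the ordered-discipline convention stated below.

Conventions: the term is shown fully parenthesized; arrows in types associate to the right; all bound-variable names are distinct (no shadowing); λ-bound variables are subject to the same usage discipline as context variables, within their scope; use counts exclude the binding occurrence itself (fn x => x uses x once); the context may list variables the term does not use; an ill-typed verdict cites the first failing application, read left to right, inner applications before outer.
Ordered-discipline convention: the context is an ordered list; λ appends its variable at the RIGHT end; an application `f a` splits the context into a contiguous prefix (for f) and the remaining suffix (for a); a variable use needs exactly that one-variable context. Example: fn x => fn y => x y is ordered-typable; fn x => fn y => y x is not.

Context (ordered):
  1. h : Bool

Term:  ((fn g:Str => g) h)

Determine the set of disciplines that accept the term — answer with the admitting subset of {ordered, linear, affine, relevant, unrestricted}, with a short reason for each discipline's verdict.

accepted by: none
use counts: h: 1×; g (λ-bound): 1×
use order (left to right): g, h
typing: ill-typed: a function awaiting Str gets Bool
ordered ✗ (fails simple typing)
linear ✗ (a type mismatch blocks all five)
affine ✗ (the type mismatch rejects it)
relevant ✗ (not simply typable)
unrestricted ✗ (fails simple typing)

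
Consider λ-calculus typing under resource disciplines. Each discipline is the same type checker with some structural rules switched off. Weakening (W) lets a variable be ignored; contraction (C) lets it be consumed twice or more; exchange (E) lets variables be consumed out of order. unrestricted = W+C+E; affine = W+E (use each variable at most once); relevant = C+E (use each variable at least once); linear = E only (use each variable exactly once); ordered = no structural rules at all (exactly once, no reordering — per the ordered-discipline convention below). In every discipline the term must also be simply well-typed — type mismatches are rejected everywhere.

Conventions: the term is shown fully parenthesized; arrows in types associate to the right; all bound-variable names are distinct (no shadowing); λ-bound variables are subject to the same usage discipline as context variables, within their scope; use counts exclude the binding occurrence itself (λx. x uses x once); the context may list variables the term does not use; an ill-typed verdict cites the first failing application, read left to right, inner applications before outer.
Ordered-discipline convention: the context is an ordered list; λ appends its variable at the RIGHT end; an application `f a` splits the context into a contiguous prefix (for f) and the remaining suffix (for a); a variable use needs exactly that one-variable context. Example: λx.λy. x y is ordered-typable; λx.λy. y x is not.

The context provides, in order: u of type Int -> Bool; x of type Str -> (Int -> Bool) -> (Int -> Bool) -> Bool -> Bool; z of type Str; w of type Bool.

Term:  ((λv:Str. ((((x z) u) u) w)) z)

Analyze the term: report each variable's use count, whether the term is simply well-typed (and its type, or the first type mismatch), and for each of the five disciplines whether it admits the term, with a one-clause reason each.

counts: u: 2, x: 1, z: 2, w: 1, v (bound): 0
uses in reading order: x, z, u, u, w, z
typing: well-typed at Bool
ordered ✗ (uses contraction: u ×2, z ×2; v never used (weakening))
linear ✗ (uses contraction: u ×2, z ×2; v never used (weakening))
affine ✗ (uses contraction: u ×2, z ×2)
relevant ✗ (v never used (weakening))
unrestricted ✓ (simply typable at Bool; W, C, E all held)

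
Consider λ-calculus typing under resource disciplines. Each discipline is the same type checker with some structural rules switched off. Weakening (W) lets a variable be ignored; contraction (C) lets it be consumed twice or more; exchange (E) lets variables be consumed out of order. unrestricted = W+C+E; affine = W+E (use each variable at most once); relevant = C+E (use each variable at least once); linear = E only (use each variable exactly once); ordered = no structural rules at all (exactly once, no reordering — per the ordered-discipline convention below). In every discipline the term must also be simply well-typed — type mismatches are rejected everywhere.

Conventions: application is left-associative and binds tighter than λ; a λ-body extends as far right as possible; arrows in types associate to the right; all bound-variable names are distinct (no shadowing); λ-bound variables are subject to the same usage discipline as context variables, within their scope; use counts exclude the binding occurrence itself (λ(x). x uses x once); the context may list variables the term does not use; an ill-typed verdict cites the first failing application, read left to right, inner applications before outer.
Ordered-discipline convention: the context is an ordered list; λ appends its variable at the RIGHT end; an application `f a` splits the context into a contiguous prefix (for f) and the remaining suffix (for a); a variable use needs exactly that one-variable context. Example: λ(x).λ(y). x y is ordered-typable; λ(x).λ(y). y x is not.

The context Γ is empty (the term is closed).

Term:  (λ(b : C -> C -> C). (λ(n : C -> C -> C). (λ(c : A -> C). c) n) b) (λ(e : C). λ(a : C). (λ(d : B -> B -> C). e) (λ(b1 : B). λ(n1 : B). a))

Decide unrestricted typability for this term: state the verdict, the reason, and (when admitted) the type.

no — a type mismatch blocks all five
use counts: b (λ-bound)=1, n (λ-bound)=1, c (λ-bound)=1, e (λ-bound)=1, a (λ-bound)=1, d (λ-bound)=0, b1 (λ-bound)=0, n1 (λ-bound)=0
left-to-right use order: c, n, b, e, a
typing: ill-typed: a function awaiting A -> C gets C -> C -> C
summary: ordered ✗ · linear ✗ · affine ✗ · relevant ✗ · unrestricted ✗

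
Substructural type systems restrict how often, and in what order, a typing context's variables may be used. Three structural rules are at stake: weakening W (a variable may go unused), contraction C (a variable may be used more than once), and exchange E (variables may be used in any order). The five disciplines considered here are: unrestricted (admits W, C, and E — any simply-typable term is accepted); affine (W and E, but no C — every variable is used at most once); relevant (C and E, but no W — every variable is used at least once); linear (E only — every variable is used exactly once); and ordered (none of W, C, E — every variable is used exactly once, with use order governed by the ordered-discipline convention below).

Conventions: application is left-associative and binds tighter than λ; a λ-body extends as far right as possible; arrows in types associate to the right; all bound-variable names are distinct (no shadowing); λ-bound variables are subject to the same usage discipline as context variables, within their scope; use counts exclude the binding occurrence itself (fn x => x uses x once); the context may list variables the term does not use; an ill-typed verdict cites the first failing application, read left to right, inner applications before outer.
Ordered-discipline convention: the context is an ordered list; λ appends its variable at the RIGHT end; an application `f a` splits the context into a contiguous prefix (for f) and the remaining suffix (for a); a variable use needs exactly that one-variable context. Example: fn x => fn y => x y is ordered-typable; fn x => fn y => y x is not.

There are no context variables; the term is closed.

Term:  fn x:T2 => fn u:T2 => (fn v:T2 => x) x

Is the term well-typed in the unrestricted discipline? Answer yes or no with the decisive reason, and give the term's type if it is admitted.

yes — typability at T2 -> T2 -> T2 is all that's needed; term : T2 -> T2 -> T2
variable uses: x [bound]=2; u [bound]=0; v [bound]=0
uses in reading order: x, x
typing: ✓ — T2 -> T2 -> T2
per-discipline verdicts: ordered ✗ | linear ✗ | affine ✗ | relevant ✗ | unrestricted ✓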